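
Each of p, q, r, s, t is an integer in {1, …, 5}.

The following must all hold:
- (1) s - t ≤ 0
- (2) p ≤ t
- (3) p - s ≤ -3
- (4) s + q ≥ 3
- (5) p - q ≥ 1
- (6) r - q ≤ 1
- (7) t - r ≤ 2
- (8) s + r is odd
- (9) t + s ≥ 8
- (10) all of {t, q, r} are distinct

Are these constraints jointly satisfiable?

Constraints 1, 3, 5, 6, and 7 give r − t ≥ -2, t − s ≥ 0, s − p ≥ 3, p − q ≥ 1, q − r ≥ -1.
Adding all 5 inequalities: the left sides telescope to 0, and the right sides sum to (-2) + 0 + 3 + 1 + (-1) = 1. So 0 ≥ 1, which is false.

Unsatisfiable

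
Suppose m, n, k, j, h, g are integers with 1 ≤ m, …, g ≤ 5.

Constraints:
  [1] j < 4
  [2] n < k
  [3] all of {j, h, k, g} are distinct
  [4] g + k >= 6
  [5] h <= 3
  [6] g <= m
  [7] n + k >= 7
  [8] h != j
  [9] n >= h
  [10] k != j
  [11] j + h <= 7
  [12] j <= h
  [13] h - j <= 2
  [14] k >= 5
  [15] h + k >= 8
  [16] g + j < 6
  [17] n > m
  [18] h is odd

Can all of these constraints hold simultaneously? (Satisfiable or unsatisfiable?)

Satisfiable

One satisfying assignment is m = 1, n = 4, k = 5, j = 2, h = 3, g = 1.
For the less obvious constraints — constraint 4: g + k = 6; constraint 7: n + k = 9; constraint 11: j + h = 5 — and the others hold by inspection.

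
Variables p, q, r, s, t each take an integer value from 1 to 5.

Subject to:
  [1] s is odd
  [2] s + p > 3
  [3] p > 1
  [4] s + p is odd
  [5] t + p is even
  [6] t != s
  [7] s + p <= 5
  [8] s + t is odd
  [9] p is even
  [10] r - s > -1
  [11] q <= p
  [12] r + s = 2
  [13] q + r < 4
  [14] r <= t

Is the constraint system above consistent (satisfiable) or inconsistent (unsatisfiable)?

Satisfiable

Setting (p, q, r, s, t) = (4, 2, 1, 1, 2) satisfies everything: constraint 2: s + p = 5; constraint 7: s + p = 5, and the others follow.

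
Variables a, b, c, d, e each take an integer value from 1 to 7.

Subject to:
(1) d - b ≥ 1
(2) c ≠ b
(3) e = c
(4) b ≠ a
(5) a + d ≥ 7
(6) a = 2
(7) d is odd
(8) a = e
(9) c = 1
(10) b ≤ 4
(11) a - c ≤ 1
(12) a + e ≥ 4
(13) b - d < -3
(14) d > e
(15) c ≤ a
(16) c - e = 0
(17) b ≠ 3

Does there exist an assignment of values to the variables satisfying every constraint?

Constraint 6 fixes a = 2 and constraint 9 fixes c = 1. Constraints 3 and 8 give a = e = c, so a = c. But 2 ≠ 1 — contradiction.

Unsatisfiable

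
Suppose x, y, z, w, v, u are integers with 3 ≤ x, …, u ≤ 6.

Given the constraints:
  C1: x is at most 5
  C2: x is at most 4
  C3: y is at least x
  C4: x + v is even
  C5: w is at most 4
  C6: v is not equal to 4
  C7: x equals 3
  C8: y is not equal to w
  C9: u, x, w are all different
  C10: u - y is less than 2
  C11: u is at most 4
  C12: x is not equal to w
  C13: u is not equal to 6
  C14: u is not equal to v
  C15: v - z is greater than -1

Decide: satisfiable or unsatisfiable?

Unsatisfiable

Constraints 2, 5, and 11 confine each of u, x, w to the 2 values {3, 4} (the domain already gives each ≥ 3).
Constraint 9 requires all 3 of them to be distinct, but only 2 values are available — impossible by the pigeonhole principle.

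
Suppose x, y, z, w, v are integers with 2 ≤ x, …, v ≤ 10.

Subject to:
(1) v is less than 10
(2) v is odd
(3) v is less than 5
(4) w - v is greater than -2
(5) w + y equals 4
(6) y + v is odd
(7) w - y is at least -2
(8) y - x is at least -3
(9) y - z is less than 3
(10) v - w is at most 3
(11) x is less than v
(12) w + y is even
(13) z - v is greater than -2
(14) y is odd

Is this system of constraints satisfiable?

Unsatisfiable

Constraint 14 makes y odd and constraint 2 makes v odd, so y + v must be even. Constraint 6 says y + v is odd — contradiction.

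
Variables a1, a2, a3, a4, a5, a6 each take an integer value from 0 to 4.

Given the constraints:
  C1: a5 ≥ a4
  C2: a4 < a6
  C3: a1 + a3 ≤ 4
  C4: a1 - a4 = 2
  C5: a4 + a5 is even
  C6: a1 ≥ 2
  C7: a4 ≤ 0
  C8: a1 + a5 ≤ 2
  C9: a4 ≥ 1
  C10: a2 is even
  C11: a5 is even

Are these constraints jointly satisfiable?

From constraint 6: a1 ≥ 2. From constraints 1 and 9: a5 ≥ a4 ≥ 1. Hence a1 + a5 ≥ 3. But constraint 8 requires a1 + a5 ≤ 2, and 2 < 3. Contradiction.

Unsatisfiable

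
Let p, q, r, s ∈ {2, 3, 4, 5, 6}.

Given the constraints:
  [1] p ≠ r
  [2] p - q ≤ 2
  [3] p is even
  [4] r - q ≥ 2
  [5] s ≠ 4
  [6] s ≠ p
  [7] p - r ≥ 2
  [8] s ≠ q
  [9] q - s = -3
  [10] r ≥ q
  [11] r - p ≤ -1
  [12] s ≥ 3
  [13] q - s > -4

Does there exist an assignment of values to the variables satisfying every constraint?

Unsatisfiable

Constraints 2, 4, and 7 give q − p ≥ -2, p − r ≥ 2, r − q ≥ 2.
Adding all 3 inequalities: the left sides telescope to 0, and the right sides sum to (-2) + 2 + 2 = 2. So 0 ≥ 2, which is false.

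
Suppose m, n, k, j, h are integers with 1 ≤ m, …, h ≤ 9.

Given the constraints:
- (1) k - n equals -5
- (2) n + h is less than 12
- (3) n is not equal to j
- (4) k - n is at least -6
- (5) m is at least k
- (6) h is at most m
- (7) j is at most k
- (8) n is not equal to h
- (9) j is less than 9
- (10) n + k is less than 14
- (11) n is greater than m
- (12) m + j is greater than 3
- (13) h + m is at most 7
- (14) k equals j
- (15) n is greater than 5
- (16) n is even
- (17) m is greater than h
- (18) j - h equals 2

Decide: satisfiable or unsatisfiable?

Satisfiable

One satisfying assignment is m = 3, n = 8, k = 3, j = 3, h = 1.
For the less obvious constraints — constraint 1: k - n = -5; constraint 2: n + h = 9; constraint 4: k - n = -5 — and the others hold by inspection.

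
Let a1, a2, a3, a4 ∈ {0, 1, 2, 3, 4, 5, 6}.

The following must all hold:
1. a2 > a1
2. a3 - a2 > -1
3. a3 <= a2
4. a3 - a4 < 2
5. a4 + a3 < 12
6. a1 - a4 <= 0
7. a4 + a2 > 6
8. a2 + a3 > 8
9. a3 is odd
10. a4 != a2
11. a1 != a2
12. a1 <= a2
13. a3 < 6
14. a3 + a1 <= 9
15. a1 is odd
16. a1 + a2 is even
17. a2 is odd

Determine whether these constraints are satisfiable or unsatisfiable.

Setting (a1, a2, a3, a4) = (1, 5, 5, 4) satisfies everything: constraint 2: a3 - a2 = 0; constraint 4: a3 - a4 = 1, and the others follow.

Satisfiable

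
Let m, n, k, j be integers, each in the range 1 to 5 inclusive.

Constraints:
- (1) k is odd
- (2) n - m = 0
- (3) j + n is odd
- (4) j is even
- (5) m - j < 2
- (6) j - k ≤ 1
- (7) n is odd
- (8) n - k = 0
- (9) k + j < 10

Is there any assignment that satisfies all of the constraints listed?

One satisfying assignment is m = 5, n = 5, k = 5, j = 4.
For the less obvious constraints — constraint 2: n - m = 0; constraint 5: m - j = 1; constraint 6: j - k = -1 — and the others hold by inspection.

Satisfiable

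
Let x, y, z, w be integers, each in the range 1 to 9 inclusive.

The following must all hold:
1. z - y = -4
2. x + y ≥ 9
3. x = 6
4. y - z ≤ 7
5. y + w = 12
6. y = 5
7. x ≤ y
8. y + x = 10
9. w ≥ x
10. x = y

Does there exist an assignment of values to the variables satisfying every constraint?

Unsatisfiable

Constraint 3 fixes x = 6 and constraint 6 fixes y = 5, but constraint 10 requires x = y. Since 6 ≠ 5, contradiction.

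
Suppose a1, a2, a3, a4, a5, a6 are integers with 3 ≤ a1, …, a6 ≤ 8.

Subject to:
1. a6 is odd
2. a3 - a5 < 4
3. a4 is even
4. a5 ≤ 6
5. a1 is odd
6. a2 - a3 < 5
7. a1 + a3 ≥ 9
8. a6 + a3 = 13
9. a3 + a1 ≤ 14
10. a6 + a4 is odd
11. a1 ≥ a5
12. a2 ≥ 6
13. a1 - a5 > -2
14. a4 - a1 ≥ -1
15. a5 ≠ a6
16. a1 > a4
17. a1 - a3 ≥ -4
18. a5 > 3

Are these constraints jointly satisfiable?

Satisfiable

Setting (a1, a2, a3, a4, a5, a6) = (5, 8, 6, 4, 5, 7) satisfies everything: constraint 2: a3 - a5 = 1; constraint 6: a2 - a3 = 2; constraint 7: a1 + a3 = 11, and the others follow.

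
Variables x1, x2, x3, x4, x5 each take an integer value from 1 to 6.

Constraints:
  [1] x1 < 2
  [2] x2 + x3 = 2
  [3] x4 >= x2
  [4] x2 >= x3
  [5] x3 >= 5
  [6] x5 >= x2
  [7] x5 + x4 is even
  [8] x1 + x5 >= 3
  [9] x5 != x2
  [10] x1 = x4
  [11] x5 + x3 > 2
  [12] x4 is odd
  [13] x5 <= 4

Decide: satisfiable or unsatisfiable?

Unsatisfiable

From constraints 4 and 5: x2 ≥ x3 and x3 ≥ 5, so x2 ≥ 5. From constraints 6 and 13: x2 ≤ x5 and x5 ≤ 4, so x2 ≤ 4. But 4 < 5, so no value of x2 works.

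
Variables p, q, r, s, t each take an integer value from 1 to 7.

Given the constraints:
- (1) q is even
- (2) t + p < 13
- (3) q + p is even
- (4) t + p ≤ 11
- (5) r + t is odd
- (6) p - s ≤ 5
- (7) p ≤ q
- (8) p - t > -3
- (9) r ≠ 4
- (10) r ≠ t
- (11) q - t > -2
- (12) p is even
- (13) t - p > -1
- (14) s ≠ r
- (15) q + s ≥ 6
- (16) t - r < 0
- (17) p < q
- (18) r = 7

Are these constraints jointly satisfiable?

Setting (p, q, r, s, t) = (4, 6, 7, 1, 6) satisfies everything: constraint 2: t + p = 10; constraint 4: t + p = 10; constraint 6: p - s = 3, and the others follow.

Satisfiable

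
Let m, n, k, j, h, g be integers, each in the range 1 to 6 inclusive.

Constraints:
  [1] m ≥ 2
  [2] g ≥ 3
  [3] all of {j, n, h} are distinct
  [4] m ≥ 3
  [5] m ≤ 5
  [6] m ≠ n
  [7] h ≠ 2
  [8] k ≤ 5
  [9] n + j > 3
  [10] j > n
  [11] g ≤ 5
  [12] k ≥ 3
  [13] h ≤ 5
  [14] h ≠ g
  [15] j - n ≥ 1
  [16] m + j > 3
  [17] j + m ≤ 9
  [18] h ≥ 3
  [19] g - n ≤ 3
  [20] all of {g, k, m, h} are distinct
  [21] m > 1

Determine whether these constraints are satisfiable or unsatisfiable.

Unsatisfiable

Constraints 2, 4, 5, 8, 11, 12, 13, and 18 confine each of g, k, m, h to the 3 values {3, …, 5}.
Constraint 20 requires all 4 of them to be distinct, but only 3 values are available — impossible by the pigeonhole principle.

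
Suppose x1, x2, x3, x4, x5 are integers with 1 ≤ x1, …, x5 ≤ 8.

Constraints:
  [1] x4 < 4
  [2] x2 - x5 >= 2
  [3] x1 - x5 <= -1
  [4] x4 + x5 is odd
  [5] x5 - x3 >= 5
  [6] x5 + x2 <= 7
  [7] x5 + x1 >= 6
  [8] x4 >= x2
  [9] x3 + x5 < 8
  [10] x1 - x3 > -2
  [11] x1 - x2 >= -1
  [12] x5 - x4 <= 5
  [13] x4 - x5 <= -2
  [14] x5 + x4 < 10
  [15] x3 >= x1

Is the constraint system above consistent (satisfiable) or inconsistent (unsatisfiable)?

Unsatisfiable

Constraints 2, 3, and 11 give x1 − x2 ≥ -1, x2 − x5 ≥ 2, x5 − x1 ≥ 1.
Adding all 3 inequalities: the left sides telescope to 0, and the right sides sum to (-1) + 2 + 1 = 2. So 0 ≥ 2, which is false.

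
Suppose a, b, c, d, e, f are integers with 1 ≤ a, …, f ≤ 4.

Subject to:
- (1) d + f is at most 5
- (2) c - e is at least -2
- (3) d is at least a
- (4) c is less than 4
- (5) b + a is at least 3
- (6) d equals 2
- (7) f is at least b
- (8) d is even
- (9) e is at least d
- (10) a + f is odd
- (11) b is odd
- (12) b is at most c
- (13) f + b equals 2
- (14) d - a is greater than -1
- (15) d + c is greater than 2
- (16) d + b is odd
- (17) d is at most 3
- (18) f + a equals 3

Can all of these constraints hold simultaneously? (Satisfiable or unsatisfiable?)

Satisfiable

Try a = 2, b = 1, c = 3, d = 2, e = 3, f = 1.
Check constraint 1: d + f = 3; constraint 2: c - e = 0. The remaining constraints are straightforward to verify.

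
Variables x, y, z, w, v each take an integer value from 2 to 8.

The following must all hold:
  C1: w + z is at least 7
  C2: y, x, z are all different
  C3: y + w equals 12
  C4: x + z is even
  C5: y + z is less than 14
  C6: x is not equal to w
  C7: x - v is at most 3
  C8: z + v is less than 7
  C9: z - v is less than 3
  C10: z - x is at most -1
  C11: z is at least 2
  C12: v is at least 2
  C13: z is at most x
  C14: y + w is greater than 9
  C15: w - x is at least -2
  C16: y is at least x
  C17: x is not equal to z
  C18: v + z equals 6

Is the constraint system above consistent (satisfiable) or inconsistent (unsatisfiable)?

Take x = 5, y = 8, z = 3, w = 4, v = 3. Then constraint 1: w + z = 7; constraint 3: y + w = 12; constraint 5: y + z = 11, and every other listed constraint is also met.

Satisfiable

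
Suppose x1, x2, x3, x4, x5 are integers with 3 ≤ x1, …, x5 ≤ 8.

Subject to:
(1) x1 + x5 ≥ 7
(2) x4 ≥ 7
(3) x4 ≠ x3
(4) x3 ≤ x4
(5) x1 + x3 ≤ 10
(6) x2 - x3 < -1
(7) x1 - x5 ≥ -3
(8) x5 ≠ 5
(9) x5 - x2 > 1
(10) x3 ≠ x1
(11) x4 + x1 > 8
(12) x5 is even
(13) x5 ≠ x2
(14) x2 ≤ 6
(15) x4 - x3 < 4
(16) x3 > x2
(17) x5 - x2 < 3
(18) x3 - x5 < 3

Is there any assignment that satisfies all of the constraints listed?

Satisfiable

Try x1 = 3, x2 = 4, x3 = 6, x4 = 7, x5 = 6.
Check constraint 1: x1 + x5 = 9; constraint 5: x1 + x3 = 9. The remaining constraints are straightforward to verify.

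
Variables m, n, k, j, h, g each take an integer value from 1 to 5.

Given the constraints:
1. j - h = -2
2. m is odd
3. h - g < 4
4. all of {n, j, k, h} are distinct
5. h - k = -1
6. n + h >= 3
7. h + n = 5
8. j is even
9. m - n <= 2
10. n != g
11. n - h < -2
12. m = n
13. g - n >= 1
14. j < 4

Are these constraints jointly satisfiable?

One satisfying assignment is m = 1, n = 1, k = 5, j = 2, h = 4, g = 2.
For the less obvious constraints — constraint 1: j - h = -2; constraint 3: h - g = 2 — and the others hold by inspection.

Satisfiable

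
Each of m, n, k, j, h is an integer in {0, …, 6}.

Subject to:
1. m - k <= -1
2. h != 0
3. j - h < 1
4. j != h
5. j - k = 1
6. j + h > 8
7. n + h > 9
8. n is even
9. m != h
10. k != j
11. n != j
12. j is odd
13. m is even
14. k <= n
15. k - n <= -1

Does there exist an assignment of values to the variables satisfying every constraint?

Satisfiable

The assignment m = 2, n = 6, k = 4, j = 5, h = 6 works:
  constraint 1 holds since m - k = -2.
  constraint 3 holds since j - h = -1.
  constraint 5 holds since j - k = 1.
The rest check out directly.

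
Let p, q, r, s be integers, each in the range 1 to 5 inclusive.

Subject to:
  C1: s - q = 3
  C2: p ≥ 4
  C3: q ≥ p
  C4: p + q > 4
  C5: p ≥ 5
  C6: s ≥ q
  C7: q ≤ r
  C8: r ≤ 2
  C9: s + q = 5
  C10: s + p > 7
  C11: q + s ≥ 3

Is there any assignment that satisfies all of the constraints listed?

From constraints 3 and 5: q ≥ p and p ≥ 5, so q ≥ 5. From constraints 7 and 8: q ≤ r and r ≤ 2, so q ≤ 2. But 2 < 5, so no value of q works.

Unsatisfiable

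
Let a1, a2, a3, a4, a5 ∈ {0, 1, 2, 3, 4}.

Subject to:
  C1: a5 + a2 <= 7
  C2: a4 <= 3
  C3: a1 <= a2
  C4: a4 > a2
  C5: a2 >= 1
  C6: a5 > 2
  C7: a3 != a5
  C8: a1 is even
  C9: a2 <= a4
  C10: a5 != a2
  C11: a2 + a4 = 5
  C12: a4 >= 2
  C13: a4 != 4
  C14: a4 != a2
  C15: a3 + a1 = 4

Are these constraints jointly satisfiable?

Satisfiable

The assignment a1 = 2, a2 = 2, a3 = 2, a4 = 3, a5 = 3 works:
  constraint 1 holds since a5 + a2 = 5.
  constraint 11 holds since a2 + a4 = 5.
  constraint 15 holds since a3 + a1 = 4.
The rest check out directly.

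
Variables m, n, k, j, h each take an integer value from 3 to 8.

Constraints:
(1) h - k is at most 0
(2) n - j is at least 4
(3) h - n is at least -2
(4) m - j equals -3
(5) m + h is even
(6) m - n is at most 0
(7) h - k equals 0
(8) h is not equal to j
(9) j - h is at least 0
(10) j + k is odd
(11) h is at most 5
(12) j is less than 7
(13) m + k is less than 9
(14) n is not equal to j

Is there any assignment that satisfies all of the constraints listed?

Constraints 2, 3, and 9 give j − h ≥ 0, h − n ≥ -2, n − j ≥ 4.
Adding all 3 inequalities: the left sides telescope to 0, and the right sides sum to 0 + (-2) + 4 = 2. So 0 ≥ 2, which is false.

Unsatisfiable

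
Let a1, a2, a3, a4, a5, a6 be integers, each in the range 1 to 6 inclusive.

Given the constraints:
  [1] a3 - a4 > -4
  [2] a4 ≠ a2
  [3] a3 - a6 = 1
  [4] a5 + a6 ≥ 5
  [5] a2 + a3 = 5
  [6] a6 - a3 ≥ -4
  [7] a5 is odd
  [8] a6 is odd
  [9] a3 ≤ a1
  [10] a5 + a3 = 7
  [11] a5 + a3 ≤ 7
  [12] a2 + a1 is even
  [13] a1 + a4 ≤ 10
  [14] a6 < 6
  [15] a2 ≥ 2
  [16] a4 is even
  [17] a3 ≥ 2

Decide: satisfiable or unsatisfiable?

Satisfiable

Try a1 = 3, a2 = 3, a3 = 2, a4 = 4, a5 = 5, a6 = 1.
Check constraint 1: a3 - a4 = -2; constraint 3: a3 - a6 = 1. The remaining constraints are straightforward to verify.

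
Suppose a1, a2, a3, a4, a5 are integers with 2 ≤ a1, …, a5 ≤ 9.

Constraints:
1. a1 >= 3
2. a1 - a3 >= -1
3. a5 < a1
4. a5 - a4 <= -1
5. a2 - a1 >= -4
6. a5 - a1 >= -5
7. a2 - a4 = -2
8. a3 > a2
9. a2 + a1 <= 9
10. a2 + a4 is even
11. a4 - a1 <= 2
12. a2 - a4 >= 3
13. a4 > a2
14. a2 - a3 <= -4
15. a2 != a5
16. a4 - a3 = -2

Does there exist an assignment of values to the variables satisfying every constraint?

Unsatisfiable

Constraints 2, 4, 6, 12, and 14 give a5 − a1 ≥ -5, a1 − a3 ≥ -1, a3 − a2 ≥ 4, a2 − a4 ≥ 3, a4 − a5 ≥ 1.
Adding all 5 inequalities: the left sides telescope to 0, and the right sides sum to (-5) + (-1) + 4 + 3 + 1 = 2. So 0 ≥ 2, which is false.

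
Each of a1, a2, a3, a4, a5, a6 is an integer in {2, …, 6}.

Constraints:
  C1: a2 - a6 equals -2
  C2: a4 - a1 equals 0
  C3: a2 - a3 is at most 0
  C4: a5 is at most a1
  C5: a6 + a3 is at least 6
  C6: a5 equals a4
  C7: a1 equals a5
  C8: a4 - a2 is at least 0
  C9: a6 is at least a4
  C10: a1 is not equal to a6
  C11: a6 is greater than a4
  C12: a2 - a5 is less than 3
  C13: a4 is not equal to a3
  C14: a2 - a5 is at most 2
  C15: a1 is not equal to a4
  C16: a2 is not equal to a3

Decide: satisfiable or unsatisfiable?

Unsatisfiable

From constraints 6 and 7, a1 = a5 = a4, so a1 = a4. But constraint 15 says a1 ≠ a4. Contradiction.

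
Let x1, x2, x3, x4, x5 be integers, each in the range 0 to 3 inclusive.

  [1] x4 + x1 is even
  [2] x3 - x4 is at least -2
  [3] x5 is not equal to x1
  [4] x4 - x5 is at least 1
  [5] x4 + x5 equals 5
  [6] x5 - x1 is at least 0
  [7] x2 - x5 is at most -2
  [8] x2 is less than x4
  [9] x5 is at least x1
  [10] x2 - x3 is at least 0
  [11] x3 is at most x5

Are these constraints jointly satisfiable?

Unsatisfiable

Constraints 2, 4, 7, and 10 give x2 − x3 ≥ 0, x3 − x4 ≥ -2, x4 − x5 ≥ 1, x5 − x2 ≥ 2.
Adding all 4 inequalities: the left sides telescope to 0, and the right sides sum to 0 + (-2) + 1 + 2 = 1. So 0 ≥ 1, which is false.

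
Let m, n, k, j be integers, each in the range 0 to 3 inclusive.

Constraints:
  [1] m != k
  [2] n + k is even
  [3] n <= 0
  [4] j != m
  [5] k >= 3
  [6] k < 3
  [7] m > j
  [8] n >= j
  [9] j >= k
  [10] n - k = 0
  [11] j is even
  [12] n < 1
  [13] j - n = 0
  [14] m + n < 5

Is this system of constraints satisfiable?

Unsatisfiable

From constraints 5 and 9: j ≥ k and k ≥ 3, so j ≥ 3. From constraints 3 and 8: j ≤ n and n ≤ 0, so j ≤ 0. But 0 < 3, so no value of j works.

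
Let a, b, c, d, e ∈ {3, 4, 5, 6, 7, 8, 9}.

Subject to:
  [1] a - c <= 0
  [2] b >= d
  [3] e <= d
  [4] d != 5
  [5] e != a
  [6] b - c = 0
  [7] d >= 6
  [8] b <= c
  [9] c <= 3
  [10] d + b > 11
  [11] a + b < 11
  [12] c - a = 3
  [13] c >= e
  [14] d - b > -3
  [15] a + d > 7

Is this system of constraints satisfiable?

Unsatisfiable

From constraints 2 and 7: b ≥ d and d ≥ 6, so b ≥ 6. From constraints 8 and 9: b ≤ c and c ≤ 3, so b ≤ 3. But 3 < 6, so no value of b works.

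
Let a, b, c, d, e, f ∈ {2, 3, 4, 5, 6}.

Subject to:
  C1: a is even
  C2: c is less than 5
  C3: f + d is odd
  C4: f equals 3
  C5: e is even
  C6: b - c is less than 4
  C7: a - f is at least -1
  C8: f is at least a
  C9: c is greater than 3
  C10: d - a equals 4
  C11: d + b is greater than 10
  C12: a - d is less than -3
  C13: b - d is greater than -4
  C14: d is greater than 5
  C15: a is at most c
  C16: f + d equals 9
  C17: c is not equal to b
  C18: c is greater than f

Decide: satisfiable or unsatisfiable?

Satisfiable

The assignment a = 2, b = 5, c = 4, d = 6, e = 2, f = 3 works:
  constraint 6 holds since b - c = 1.
  constraint 7 holds since a - f = -1.
  constraint 10 holds since d - a = 4.
The rest check out directly.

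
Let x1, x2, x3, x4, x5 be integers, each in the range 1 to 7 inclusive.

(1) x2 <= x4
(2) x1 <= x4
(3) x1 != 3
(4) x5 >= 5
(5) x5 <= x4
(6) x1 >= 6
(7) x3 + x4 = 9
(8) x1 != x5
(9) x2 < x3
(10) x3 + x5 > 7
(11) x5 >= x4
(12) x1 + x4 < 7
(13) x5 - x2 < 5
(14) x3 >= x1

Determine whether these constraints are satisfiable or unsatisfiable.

Unsatisfiable

From constraints 6 and 14: x3 ≥ x1 ≥ 6. From constraints 4 and 5: x4 ≥ x5 ≥ 5. Hence x3 + x4 ≥ 11. But constraint 7 requires x3 + x4 = 9, and 9 < 11. Contradiction.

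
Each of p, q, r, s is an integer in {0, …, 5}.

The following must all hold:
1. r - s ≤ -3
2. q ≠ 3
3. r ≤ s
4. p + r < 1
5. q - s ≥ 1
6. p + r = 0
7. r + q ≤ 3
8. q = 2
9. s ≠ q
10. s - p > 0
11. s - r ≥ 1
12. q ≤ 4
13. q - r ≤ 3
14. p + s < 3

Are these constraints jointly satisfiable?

Unsatisfiable

Constraints 1, 5, and 13 give s − r ≥ 3, r − q ≥ -3, q − s ≥ 1.
Adding all 3 inequalities: the left sides telescope to 0, and the right sides sum to 3 + (-3) + 1 = 1. So 0 ≥ 1, which is false.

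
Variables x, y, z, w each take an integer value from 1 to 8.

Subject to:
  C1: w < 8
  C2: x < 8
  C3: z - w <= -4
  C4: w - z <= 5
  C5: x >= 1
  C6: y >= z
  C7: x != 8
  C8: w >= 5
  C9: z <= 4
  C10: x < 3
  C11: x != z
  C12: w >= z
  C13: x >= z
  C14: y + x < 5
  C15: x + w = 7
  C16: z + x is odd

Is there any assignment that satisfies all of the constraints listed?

Satisfiable

The assignment x = 2, y = 2, z = 1, w = 5 works:
  constraint 3 holds since z - w = -4.
  constraint 4 holds since w - z = 4.
The rest check out directly.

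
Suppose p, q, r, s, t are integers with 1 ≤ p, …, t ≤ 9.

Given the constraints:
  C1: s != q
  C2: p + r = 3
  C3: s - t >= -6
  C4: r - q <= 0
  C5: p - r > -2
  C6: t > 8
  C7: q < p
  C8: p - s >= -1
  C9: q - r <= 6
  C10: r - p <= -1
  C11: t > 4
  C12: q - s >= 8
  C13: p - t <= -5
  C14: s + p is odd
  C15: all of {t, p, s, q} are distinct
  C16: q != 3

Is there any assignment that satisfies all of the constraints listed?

Constraints 3, 9, 10, 12, and 13 give s − t ≥ -6, t − p ≥ 5, p − r ≥ 1, r − q ≥ -6, q − s ≥ 8.
Adding all 5 inequalities: the left sides telescope to 0, and the right sides sum to (-6) + 5 + 1 + (-6) + 8 = 2. So 0 ≥ 2, which is false.

Unsatisfiable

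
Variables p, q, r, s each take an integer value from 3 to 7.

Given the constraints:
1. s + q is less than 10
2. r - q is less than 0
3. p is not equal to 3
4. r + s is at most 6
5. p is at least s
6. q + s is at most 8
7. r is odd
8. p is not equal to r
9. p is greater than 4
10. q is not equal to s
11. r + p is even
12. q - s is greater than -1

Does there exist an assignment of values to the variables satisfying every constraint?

Satisfiable

Try p = 5, q = 4, r = 3, s = 3.
Check constraint 1: s + q = 7; constraint 2: r - q = -1. The remaining constraints are straightforward to verify.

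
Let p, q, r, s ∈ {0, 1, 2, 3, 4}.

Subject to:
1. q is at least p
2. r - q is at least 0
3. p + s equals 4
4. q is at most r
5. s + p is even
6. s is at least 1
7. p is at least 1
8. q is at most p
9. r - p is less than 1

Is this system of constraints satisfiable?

Satisfiable

The assignment p = 2, q = 2, r = 2, s = 2 works:
  constraint 2 holds since r - q = 0.
  constraint 3 holds since p + s = 4.
  constraint 9 holds since r - p = 0.
The rest check out directly.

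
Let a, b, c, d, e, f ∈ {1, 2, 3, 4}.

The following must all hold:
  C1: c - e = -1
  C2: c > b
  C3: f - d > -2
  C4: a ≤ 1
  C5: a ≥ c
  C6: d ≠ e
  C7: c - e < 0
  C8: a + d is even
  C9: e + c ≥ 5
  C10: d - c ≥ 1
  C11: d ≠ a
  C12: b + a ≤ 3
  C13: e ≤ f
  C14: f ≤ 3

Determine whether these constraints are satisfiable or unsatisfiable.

Unsatisfiable

From constraints 13 and 14: e ≤ f ≤ 3. From constraints 4 and 5: c ≤ a ≤ 1. Hence e + c ≤ 4. But constraint 9 requires e + c ≥ 5, and 5 > 4. Contradiction.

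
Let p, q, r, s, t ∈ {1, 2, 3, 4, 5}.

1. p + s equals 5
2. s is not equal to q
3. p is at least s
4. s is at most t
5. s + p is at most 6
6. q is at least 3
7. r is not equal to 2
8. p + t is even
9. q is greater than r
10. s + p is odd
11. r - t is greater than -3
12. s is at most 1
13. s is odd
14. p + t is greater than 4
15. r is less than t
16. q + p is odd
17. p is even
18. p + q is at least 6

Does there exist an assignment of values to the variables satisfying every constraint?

Satisfiable

Take p = 4, q = 3, r = 1, s = 1, t = 2. Then constraint 1: p + s = 5; constraint 5: s + p = 5, and every other listed constraint is also met.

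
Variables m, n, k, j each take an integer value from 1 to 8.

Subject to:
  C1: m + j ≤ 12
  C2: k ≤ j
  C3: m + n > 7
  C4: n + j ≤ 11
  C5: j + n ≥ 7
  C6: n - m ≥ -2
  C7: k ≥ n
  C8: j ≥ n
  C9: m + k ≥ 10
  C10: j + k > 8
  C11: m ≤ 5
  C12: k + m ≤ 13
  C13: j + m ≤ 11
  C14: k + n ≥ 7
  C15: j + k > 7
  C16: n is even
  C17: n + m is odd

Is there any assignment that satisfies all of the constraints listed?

The assignment m = 5, n = 4, k = 5, j = 5 works:
  constraint 1 holds since m + j = 10.
  constraint 3 holds since m + n = 9.
The rest check out directly.

Satisfiable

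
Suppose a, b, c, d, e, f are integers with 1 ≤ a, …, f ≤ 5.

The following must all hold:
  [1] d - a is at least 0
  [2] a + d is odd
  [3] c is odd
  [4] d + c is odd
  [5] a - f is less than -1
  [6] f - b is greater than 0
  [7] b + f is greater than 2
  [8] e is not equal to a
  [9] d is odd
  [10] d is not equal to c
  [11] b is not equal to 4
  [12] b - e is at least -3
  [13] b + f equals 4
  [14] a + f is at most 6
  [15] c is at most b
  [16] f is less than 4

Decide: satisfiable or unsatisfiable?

Constraint 9 makes d odd and constraint 3 makes c odd, so d + c must be even. Constraint 4 says d + c is odd — contradiction.

Unsatisfiable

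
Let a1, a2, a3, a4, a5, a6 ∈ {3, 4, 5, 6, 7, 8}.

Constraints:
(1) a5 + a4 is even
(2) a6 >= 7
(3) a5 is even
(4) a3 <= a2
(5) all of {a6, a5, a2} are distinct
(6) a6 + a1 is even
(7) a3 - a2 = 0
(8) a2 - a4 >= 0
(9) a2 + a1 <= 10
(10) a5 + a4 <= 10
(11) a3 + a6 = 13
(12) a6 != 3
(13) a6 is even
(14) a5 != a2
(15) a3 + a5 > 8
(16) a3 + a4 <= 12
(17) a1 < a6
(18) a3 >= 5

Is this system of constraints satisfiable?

One satisfying assignment is a1 = 4, a2 = 5, a3 = 5, a4 = 4, a5 = 4, a6 = 8.
For the less obvious constraints — constraint 7: a3 - a2 = 0; constraint 8: a2 - a4 = 1 — and the others hold by inspection.

Satisfiable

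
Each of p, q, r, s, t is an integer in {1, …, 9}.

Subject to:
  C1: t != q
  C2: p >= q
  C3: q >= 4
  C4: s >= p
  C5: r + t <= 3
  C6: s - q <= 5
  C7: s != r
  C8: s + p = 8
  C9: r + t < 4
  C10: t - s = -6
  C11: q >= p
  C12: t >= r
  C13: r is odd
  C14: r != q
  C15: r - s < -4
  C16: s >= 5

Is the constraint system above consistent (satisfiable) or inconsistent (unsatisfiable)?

Unsatisfiable

From constraint 16: s ≥ 5. From constraints 2 and 3: p ≥ q ≥ 4. Hence s + p ≥ 9. But constraint 8 requires s + p = 8, and 8 < 9. Contradiction.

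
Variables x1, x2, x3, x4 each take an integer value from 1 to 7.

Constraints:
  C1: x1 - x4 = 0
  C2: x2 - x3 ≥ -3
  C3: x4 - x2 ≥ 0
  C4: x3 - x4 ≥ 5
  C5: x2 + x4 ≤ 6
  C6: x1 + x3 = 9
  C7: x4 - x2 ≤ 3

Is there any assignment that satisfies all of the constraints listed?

Unsatisfiable

Constraints 2, 3, and 4 give x4 − x2 ≥ 0, x2 − x3 ≥ -3, x3 − x4 ≥ 5.
Adding all 3 inequalities: the left sides telescope to 0, and the right sides sum to 0 + (-3) + 5 = 2. So 0 ≥ 2, which is false.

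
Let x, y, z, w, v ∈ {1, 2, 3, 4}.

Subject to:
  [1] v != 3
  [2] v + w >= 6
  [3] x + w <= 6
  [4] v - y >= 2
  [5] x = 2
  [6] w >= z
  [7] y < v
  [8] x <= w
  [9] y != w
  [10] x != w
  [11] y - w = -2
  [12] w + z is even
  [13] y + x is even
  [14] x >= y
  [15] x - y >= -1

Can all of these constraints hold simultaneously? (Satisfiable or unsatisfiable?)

Setting (x, y, z, w, v) = (2, 2, 4, 4, 4) satisfies everything: constraint 2: v + w = 8; constraint 3: x + w = 6, and the others follow.

Satisfiable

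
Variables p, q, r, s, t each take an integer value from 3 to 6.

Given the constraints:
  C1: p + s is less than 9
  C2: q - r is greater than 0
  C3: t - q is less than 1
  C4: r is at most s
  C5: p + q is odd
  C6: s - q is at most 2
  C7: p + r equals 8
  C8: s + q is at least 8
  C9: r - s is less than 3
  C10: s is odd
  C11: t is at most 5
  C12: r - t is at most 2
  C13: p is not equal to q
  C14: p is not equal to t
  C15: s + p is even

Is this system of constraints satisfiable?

Try p = 3, q = 6, r = 5, s = 5, t = 5.
Check constraint 1: p + s = 8; constraint 2: q - r = 1. The remaining constraints are straightforward to verify.

Satisfiable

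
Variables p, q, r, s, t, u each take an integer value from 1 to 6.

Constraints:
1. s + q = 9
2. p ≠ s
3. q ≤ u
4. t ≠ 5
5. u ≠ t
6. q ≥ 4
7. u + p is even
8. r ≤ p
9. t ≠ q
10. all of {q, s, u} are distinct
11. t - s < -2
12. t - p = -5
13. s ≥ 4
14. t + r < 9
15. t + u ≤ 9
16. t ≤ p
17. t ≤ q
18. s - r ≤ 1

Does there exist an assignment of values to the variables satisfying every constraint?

Try p = 6, q = 4, r = 5, s = 5, t = 1, u = 6.
Check constraint 1: s + q = 9; constraint 11: t - s = -4. The remaining constraints are straightforward to verify.

Satisfiable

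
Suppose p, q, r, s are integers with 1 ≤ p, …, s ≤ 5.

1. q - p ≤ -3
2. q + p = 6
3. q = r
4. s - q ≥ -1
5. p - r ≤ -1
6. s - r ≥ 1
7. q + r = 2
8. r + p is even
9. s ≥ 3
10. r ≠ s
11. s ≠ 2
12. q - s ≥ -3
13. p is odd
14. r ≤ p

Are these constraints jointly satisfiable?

Constraints 1, 5, 6, and 12 give q − s ≥ -3, s − r ≥ 1, r − p ≥ 1, p − q ≥ 3.
Adding all 4 inequalities: the left sides telescope to 0, and the right sides sum to (-3) + 1 + 1 + 3 = 2. So 0 ≥ 2, which is false.

Unsatisfiable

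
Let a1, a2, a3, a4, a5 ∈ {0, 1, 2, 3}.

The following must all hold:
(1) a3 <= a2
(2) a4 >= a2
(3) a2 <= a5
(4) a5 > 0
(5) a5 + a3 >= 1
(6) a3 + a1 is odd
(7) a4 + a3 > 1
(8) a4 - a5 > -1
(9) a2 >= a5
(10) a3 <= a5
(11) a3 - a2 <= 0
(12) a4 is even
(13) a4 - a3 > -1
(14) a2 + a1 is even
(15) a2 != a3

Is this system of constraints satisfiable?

Satisfiable

Try a1 = 3, a2 = 1, a3 = 0, a4 = 2, a5 = 1.
Check constraint 5: a5 + a3 = 1; constraint 7: a4 + a3 = 2. The remaining constraints are straightforward to verify.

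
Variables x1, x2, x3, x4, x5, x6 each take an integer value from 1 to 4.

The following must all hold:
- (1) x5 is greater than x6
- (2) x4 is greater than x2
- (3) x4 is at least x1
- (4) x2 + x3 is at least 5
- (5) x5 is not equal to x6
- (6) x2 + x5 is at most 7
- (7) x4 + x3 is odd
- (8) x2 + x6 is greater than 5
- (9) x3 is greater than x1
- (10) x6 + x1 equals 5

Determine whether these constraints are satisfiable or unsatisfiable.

Try x1 = 2, x2 = 3, x3 = 3, x4 = 4, x5 = 4, x6 = 3.
Check constraint 4: x2 + x3 = 6; constraint 6: x2 + x5 = 7; constraint 8: x2 + x6 = 6. The remaining constraints are straightforward to verify.

Satisfiable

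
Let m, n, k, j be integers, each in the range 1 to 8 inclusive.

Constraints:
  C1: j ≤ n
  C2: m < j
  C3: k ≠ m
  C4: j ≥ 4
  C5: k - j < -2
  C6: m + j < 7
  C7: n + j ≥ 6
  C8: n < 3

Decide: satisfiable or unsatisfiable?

Unsatisfiable

From constraints 1 and 4: n ≥ j and j ≥ 4, so n ≥ 4. From constraint 8: n ≤ 2. But 2 < 4, so no value of n works.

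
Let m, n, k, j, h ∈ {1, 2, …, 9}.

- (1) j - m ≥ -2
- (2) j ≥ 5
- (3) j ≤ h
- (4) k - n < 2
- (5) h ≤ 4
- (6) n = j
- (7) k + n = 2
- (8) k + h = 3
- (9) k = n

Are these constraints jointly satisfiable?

Unsatisfiable

From constraints 2 and 3: h ≥ j and j ≥ 5, so h ≥ 5. From constraint 5: h ≤ 4. But 4 < 5, so no value of h works.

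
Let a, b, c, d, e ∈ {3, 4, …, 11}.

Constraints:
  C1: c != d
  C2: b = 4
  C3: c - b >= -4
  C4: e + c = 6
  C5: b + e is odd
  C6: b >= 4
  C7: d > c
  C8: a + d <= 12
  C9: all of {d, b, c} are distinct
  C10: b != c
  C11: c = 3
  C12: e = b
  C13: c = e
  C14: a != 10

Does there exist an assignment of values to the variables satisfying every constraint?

Unsatisfiable

Constraint 11 fixes c = 3 and constraint 2 fixes b = 4. Constraints 12 and 13 give c = e = b, so c = b. But 3 ≠ 4 — contradiction.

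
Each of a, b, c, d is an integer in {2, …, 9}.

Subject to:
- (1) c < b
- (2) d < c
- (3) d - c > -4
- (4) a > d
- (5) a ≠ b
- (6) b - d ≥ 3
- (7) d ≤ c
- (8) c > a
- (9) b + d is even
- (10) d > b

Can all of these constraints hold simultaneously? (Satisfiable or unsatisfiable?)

Unsatisfiable

Constraints 1, 4, 8, and 10 give c < b, b < d, d < a, a < c. Chaining: c < b < d < a < c, which forces c < c — impossible.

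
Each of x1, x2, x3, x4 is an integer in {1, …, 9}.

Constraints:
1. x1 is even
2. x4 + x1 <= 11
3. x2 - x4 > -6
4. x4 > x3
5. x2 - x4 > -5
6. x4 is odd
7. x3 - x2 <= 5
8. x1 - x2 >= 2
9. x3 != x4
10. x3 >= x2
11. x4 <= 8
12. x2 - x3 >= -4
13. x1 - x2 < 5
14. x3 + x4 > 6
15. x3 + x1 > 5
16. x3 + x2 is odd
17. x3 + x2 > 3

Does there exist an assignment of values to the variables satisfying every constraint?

Take x1 = 4, x2 = 1, x3 = 4, x4 = 5. Then constraint 2: x4 + x1 = 9; constraint 3: x2 - x4 = -4; constraint 5: x2 - x4 = -4, and every other listed constraint is also met.

Satisfiable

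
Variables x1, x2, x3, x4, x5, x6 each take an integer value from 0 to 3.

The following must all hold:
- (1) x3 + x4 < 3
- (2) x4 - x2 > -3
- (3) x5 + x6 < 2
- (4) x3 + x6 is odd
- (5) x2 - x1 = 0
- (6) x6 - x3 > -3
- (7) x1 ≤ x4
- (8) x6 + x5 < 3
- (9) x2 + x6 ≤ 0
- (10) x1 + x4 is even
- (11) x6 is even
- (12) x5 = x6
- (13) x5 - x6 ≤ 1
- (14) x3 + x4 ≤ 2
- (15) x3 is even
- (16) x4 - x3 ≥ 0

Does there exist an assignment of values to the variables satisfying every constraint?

Constraint 15 makes x3 even and constraint 11 makes x6 even, so x3 + x6 must be even. Constraint 4 says x3 + x6 is odd — contradiction.

Unsatisfiable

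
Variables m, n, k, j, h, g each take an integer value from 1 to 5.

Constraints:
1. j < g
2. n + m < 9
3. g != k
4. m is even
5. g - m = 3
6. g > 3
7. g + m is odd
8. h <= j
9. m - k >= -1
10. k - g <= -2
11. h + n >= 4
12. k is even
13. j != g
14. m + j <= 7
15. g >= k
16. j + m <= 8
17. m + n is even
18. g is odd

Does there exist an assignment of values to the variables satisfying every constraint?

Satisfiable

Take m = 2, n = 4, k = 2, j = 3, h = 2, g = 5. Then constraint 2: n + m = 6; constraint 5: g - m = 3, and every other listed constraint is also met.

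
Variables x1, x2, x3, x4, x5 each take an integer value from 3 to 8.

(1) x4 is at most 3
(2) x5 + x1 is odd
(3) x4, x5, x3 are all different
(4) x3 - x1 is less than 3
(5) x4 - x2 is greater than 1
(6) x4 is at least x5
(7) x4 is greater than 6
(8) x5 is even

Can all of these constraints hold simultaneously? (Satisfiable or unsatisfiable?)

From constraint 7: x4 ≥ 7. From constraint 1: x4 ≤ 3. But 3 < 7, so no value of x4 works.

Unsatisfiable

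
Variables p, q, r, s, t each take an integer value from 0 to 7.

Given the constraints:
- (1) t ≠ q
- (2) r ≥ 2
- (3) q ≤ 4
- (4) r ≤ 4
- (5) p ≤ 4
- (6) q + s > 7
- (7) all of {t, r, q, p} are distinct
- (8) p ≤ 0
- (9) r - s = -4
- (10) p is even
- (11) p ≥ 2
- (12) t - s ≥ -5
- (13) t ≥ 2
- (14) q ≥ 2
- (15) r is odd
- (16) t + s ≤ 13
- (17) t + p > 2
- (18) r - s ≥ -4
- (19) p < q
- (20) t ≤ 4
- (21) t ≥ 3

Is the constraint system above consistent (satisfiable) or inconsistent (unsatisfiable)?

Unsatisfiable

Constraints 2, 3, 4, 5, 11, 13, 14, and 20 confine each of t, r, q, p to the 3 values {2, …, 4}.
Constraint 7 requires all 4 of them to be distinct, but only 3 values are available — impossible by the pigeonhole principle.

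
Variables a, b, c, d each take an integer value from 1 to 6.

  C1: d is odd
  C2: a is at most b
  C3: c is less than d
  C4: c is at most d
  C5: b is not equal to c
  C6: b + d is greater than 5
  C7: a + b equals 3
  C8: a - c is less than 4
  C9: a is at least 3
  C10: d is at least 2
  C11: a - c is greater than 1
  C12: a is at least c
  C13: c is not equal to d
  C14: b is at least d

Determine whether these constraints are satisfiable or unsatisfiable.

Unsatisfiable

From constraint 9: a ≥ 3. From constraints 10 and 14: b ≥ d ≥ 2. Hence a + b ≥ 5. But constraint 7 requires a + b = 3, and 3 < 5. Contradiction.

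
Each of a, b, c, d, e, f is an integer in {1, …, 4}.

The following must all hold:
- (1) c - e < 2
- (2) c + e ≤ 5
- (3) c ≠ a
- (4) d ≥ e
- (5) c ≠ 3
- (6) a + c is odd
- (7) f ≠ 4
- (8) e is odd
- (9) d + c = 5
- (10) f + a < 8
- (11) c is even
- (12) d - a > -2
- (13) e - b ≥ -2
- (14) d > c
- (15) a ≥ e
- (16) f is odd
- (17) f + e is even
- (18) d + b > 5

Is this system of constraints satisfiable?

Setting (a, b, c, d, e, f) = (3, 4, 2, 3, 3, 3) satisfies everything: constraint 1: c - e = -1; constraint 2: c + e = 5, and the others follow.

Satisfiable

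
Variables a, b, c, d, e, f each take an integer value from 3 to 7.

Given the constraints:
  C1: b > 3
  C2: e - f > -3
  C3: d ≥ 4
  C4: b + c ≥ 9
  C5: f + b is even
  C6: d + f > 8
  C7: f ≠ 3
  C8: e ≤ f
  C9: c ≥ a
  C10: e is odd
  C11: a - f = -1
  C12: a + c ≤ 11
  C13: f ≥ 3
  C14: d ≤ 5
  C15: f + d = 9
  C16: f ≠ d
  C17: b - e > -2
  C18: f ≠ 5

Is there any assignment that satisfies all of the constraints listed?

Satisfiable

The assignment a = 3, b = 4, c = 5, d = 5, e = 3, f = 4 works:
  constraint 2 holds since e - f = -1.
  constraint 4 holds since b + c = 9.
The rest check out directly.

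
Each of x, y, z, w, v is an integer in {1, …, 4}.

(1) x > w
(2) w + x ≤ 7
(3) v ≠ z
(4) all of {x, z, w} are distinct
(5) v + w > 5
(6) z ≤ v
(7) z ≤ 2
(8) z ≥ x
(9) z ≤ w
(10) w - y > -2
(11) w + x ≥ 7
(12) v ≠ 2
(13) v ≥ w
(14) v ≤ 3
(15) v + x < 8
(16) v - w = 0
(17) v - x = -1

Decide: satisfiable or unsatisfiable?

Unsatisfiable

From constraints 13 and 14: w ≤ v ≤ 3. From constraints 7 and 8: x ≤ z ≤ 2. Hence w + x ≤ 5. But constraint 11 requires w + x ≥ 7, and 7 > 5. Contradiction.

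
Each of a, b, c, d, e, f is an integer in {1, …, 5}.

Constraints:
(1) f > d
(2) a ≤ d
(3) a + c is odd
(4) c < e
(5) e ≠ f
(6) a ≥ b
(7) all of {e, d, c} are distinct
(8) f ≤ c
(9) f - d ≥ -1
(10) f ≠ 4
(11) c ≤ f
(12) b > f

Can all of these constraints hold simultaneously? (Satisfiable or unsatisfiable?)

Unsatisfiable

Constraints 1, 2, 6, and 12 give d < f, f < b, b ≤ a, a ≤ d. Chaining: d < f < b ≤ a ≤ d, which forces d < d — impossible.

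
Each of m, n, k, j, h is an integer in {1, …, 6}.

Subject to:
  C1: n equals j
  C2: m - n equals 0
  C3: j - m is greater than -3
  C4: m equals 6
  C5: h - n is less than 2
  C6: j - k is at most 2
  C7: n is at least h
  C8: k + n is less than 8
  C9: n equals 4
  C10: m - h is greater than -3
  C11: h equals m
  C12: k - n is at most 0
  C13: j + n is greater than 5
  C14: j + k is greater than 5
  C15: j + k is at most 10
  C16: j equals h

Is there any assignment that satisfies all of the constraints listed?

Unsatisfiable

Constraint 9 fixes n = 4 and constraint 4 fixes m = 6. Constraints 1, 11, and 16 give n = j = h = m, so n = m. But 4 ≠ 6 — contradiction.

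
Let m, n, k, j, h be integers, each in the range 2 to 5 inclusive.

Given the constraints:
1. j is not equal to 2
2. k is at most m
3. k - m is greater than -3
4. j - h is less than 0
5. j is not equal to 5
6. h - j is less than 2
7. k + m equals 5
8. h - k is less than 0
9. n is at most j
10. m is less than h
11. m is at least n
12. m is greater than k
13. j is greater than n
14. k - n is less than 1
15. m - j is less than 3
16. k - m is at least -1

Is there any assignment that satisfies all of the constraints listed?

Constraints 8, 10, and 12 give m < h, h < k, k < m. Chaining: m < h < k < m, which forces m < m — impossible.

Unsatisfiable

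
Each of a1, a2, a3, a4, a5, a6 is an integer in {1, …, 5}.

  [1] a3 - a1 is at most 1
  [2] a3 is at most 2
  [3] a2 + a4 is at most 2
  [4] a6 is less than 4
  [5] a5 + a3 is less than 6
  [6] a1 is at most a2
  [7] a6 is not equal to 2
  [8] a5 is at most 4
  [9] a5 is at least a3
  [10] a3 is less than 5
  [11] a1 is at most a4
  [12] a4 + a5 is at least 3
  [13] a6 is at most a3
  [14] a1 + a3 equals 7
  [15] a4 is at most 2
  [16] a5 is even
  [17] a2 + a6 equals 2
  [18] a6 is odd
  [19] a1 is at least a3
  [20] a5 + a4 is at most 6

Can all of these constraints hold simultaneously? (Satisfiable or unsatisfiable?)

From constraints 11 and 15: a1 ≤ a4 ≤ 2. From constraints 8 and 9: a3 ≤ a5 ≤ 4. Hence a1 + a3 ≤ 6. But constraint 14 requires a1 + a3 = 7, and 7 > 6. Contradiction.

Unsatisfiable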